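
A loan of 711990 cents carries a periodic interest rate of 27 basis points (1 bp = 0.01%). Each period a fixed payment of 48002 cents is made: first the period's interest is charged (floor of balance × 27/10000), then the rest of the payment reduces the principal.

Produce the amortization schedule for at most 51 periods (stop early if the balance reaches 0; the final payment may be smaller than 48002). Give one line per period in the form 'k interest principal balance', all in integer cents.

1. interest=⌊711990·27/10000⌋=1922; principal=48002-1922=46080; balance=711990-46080=665910
2. interest=⌊665910·27/10000⌋=1797; principal=48002-1797=46205; balance=665910-46205=619705
3. interest=⌊619705·27/10000⌋=1673; principal=48002-1673=46329; balance=619705-46329=573376
4. interest=⌊573376·27/10000⌋=1548; principal=48002-1548=46454; balance=573376-46454=526922
5. interest=⌊526922·27/10000⌋=1422; principal=48002-1422=46580; balance=526922-46580=480342
6. interest=⌊480342·27/10000⌋=1296; principal=48002-1296=46706; balance=480342-46706=433636
7. interest=⌊433636·27/10000⌋=1170; principal=48002-1170=46832; balance=433636-46832=386804
8. interest=⌊386804·27/10000⌋=1044; principal=48002-1044=46958; balance=386804-46958=339846
9. interest=⌊339846·27/10000⌋=917; principal=48002-917=47085; balance=339846-47085=292761
10. interest=⌊292761·27/10000⌋=790; principal=48002-790=47212; balance=292761-47212=245549
11. interest=⌊245549·27/10000⌋=662; principal=48002-662=47340; balance=245549-47340=198209
12. interest=⌊198209·27/10000⌋=535; principal=48002-535=47467; balance=198209-47467=150742
13. interest=⌊150742·27/10000⌋=407; principal=48002-407=47595; balance=150742-47595=103147
14. interest=⌊103147·27/10000⌋=278; principal=48002-278=47724; balance=103147-47724=55423
15. interest=⌊55423·27/10000⌋=149; principal=48002-149=47853; balance=55423-47853=7570
16. interest=⌊7570·27/10000⌋=20; principal=min(48002-20,7570)=7570; balance=7570-7570=0

1 1922 46080 665910
2 1797 46205 619705
3 1673 46329 573376
4 1548 46454 526922
5 1422 46580 480342
6 1296 46706 433636
7 1170 46832 386804
8 1044 46958 339846
9 917 47085 292761
10 790 47212 245549
11 662 47340 198209
12 535 47467 150742
13 407 47595 103147
14 278 47724 55423
15 149 47853 7570
16 20 7570 0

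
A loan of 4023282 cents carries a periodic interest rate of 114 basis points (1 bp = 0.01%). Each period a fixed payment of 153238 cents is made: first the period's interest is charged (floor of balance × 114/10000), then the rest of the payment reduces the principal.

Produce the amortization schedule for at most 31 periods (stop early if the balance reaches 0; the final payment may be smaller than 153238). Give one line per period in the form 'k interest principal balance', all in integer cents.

1 45865 107373 3915909
2 44641 108597 3807312
3 43403 109835 3697477
4 42151 111087 3586390
5 40884 112354 3474036
6 39604 113634 3360402
7 38308 114930 3245472
8 36998 116240 3129232
9 35673 117565 3011667
10 34333 118905 2892762
11 32977 120261 2772501
12 31606 121632 2650869
13 30219 123019 2527850
14 28817 124421 2403429
15 27399 125839 2277590
16 25964 127274 2150316
17 24513 128725 2021591
18 23046 130192 1891399
19 21561 131677 1759722
20 20060 133178 1626544
21 18542 134696 1491848
22 17007 136231 1355617
23 15454 137784 1217833
24 13883 139355 1078478
25 12294 140944 937534
26 10687 142551 794983
27 9062 144176 650807
28 7419 145819 504988
29 5756 147482 357506
30 4075 149163 208343
31 2375 150863 57480

1. interest=⌊4023282·114/10000⌋=45865; principal=153238-45865=107373; balance=4023282-107373=3915909
2. interest=⌊3915909·114/10000⌋=44641; principal=153238-44641=108597; balance=3915909-108597=3807312
3. interest=⌊3807312·114/10000⌋=43403; principal=153238-43403=109835; balance=3807312-109835=3697477
4. interest=⌊3697477·114/10000⌋=42151; principal=153238-42151=111087; balance=3697477-111087=3586390
5. interest=⌊3586390·114/10000⌋=40884; principal=153238-40884=112354; balance=3586390-112354=3474036
6. interest=⌊3474036·114/10000⌋=39604; principal=153238-39604=113634; balance=3474036-113634=3360402
7. interest=⌊3360402·114/10000⌋=38308; principal=153238-38308=114930; balance=3360402-114930=3245472
8. interest=⌊3245472·114/10000⌋=36998; principal=153238-36998=116240; balance=3245472-116240=3129232
9. interest=⌊3129232·114/10000⌋=35673; principal=153238-35673=117565; balance=3129232-117565=3011667
10. interest=⌊3011667·114/10000⌋=34333; principal=153238-34333=118905; balance=3011667-118905=2892762
11. interest=⌊2892762·114/10000⌋=32977; principal=153238-32977=120261; balance=2892762-120261=2772501
12. interest=⌊2772501·114/10000⌋=31606; principal=153238-31606=121632; balance=2772501-121632=2650869
13. interest=⌊2650869·114/10000⌋=30219; principal=153238-30219=123019; balance=2650869-123019=2527850
14. interest=⌊2527850·114/10000⌋=28817; principal=153238-28817=124421; balance=2527850-124421=2403429
15. interest=⌊2403429·114/10000⌋=27399; principal=153238-27399=125839; balance=2403429-125839=2277590
16. interest=⌊2277590·114/10000⌋=25964; principal=153238-25964=127274; balance=2277590-127274=2150316
17. interest=⌊2150316·114/10000⌋=24513; principal=153238-24513=128725; balance=2150316-128725=2021591
18. interest=⌊2021591·114/10000⌋=23046; principal=153238-23046=130192; balance=2021591-130192=1891399
19. interest=⌊1891399·114/10000⌋=21561; principal=153238-21561=131677; balance=1891399-131677=1759722
20. interest=⌊1759722·114/10000⌋=20060; principal=153238-20060=133178; balance=1759722-133178=1626544
21. interest=⌊1626544·114/10000⌋=18542; principal=153238-18542=134696; balance=1626544-134696=1491848
22. interest=⌊1491848·114/10000⌋=17007; principal=153238-17007=136231; balance=1491848-136231=1355617
23. interest=⌊1355617·114/10000⌋=15454; principal=153238-15454=137784; balance=1355617-137784=1217833
24. interest=⌊1217833·114/10000⌋=13883; principal=153238-13883=139355; balance=1217833-139355=1078478
25. interest=⌊1078478·114/10000⌋=12294; principal=153238-12294=140944; balance=1078478-140944=937534
26. interest=⌊937534·114/10000⌋=10687; principal=153238-10687=142551; balance=937534-142551=794983
27. interest=⌊794983·114/10000⌋=9062; principal=153238-9062=144176; balance=794983-144176=650807
28. interest=⌊650807·114/10000⌋=7419; principal=153238-7419=145819; balance=650807-145819=504988
29. interest=⌊504988·114/10000⌋=5756; principal=153238-5756=147482; balance=504988-147482=357506
30. interest=⌊357506·114/10000⌋=4075; principal=153238-4075=149163; balance=357506-149163=208343
31. interest=⌊208343·114/10000⌋=2375; principal=153238-2375=150863; balance=208343-150863=57480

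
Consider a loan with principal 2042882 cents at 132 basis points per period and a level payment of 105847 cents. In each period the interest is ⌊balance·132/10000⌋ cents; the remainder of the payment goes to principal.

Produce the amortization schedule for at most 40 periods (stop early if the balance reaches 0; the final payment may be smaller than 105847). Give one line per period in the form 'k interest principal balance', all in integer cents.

1. interest=⌊2042882·132/10000⌋=26966; principal=105847-26966=78881; balance=2042882-78881=1964001
2. interest=⌊1964001·132/10000⌋=25924; principal=105847-25924=79923; balance=1964001-79923=1884078
3. interest=⌊1884078·132/10000⌋=24869; principal=105847-24869=80978; balance=1884078-80978=1803100
4. interest=⌊1803100·132/10000⌋=23800; principal=105847-23800=82047; balance=1803100-82047=1721053
5. interest=⌊1721053·132/10000⌋=22717; principal=105847-22717=83130; balance=1721053-83130=1637923
6. interest=⌊1637923·132/10000⌋=21620; principal=105847-21620=84227; balance=1637923-84227=1553696
7. interest=⌊1553696·132/10000⌋=20508; principal=105847-20508=85339; balance=1553696-85339=1468357
8. interest=⌊1468357·132/10000⌋=19382; principal=105847-19382=86465; balance=1468357-86465=1381892
9. interest=⌊1381892·132/10000⌋=18240; principal=105847-18240=87607; balance=1381892-87607=1294285
10. interest=⌊1294285·132/10000⌋=17084; principal=105847-17084=88763; balance=1294285-88763=1205522
11. interest=⌊1205522·132/10000⌋=15912; principal=105847-15912=89935; balance=1205522-89935=1115587
12. interest=⌊1115587·132/10000⌋=14725; principal=105847-14725=91122; balance=1115587-91122=1024465
13. interest=⌊1024465·132/10000⌋=13522; principal=105847-13522=92325; balance=1024465-92325=932140
14. interest=⌊932140·132/10000⌋=12304; principal=105847-12304=93543; balance=932140-93543=838597
15. interest=⌊838597·132/10000⌋=11069; principal=105847-11069=94778; balance=838597-94778=743819
16. interest=⌊743819·132/10000⌋=9818; principal=105847-9818=96029; balance=743819-96029=647790
17. interest=⌊647790·132/10000⌋=8550; principal=105847-8550=97297; balance=647790-97297=550493
18. interest=⌊550493·132/10000⌋=7266; principal=105847-7266=98581; balance=550493-98581=451912
19. interest=⌊451912·132/10000⌋=5965; principal=105847-5965=99882; balance=451912-99882=352030
20. interest=⌊352030·132/10000⌋=4646; principal=105847-4646=101201; balance=352030-101201=250829
21. interest=⌊250829·132/10000⌋=3310; principal=105847-3310=102537; balance=250829-102537=148292
22. interest=⌊148292·132/10000⌋=1957; principal=105847-1957=103890; balance=148292-103890=44402
23. interest=⌊44402·132/10000⌋=586; principal=min(105847-586,44402)=44402; balance=44402-44402=0

1 26966 78881 1964001
2 25924 79923 1884078
3 24869 80978 1803100
4 23800 82047 1721053
5 22717 83130 1637923
6 21620 84227 1553696
7 20508 85339 1468357
8 19382 86465 1381892
9 18240 87607 1294285
10 17084 88763 1205522
11 15912 89935 1115587
12 14725 91122 1024465
13 13522 92325 932140
14 12304 93543 838597
15 11069 94778 743819
16 9818 96029 647790
17 8550 97297 550493
18 7266 98581 451912
19 5965 99882 352030
20 4646 101201 250829
21 3310 102537 148292
22 1957 103890 44402
23 586 44402 0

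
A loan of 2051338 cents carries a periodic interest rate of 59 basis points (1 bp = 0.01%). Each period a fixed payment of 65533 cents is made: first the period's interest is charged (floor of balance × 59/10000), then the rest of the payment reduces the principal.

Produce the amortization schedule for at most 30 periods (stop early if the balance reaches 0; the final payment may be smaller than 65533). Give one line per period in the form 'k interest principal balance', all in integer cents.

1. interest=⌊2051338·59/10000⌋=12102; principal=65533-12102=53431; balance=2051338-53431=1997907
2. interest=⌊1997907·59/10000⌋=11787; principal=65533-11787=53746; balance=1997907-53746=1944161
3. interest=⌊1944161·59/10000⌋=11470; principal=65533-11470=54063; balance=1944161-54063=1890098
4. interest=⌊1890098·59/10000⌋=11151; principal=65533-11151=54382; balance=1890098-54382=1835716
5. interest=⌊1835716·59/10000⌋=10830; principal=65533-10830=54703; balance=1835716-54703=1781013
6. interest=⌊1781013·59/10000⌋=10507; principal=65533-10507=55026; balance=1781013-55026=1725987
7. interest=⌊1725987·59/10000⌋=10183; principal=65533-10183=55350; balance=1725987-55350=1670637
8. interest=⌊1670637·59/10000⌋=9856; principal=65533-9856=55677; balance=1670637-55677=1614960
9. interest=⌊1614960·59/10000⌋=9528; principal=65533-9528=56005; balance=1614960-56005=1558955
10. interest=⌊1558955·59/10000⌋=9197; principal=65533-9197=56336; balance=1558955-56336=1502619
11. interest=⌊1502619·59/10000⌋=8865; principal=65533-8865=56668; balance=1502619-56668=1445951
12. interest=⌊1445951·59/10000⌋=8531; principal=65533-8531=57002; balance=1445951-57002=1388949
13. interest=⌊1388949·59/10000⌋=8194; principal=65533-8194=57339; balance=1388949-57339=1331610
14. interest=⌊1331610·59/10000⌋=7856; principal=65533-7856=57677; balance=1331610-57677=1273933
15. interest=⌊1273933·59/10000⌋=7516; principal=65533-7516=58017; balance=1273933-58017=1215916
16. interest=⌊1215916·59/10000⌋=7173; principal=65533-7173=58360; balance=1215916-58360=1157556
17. interest=⌊1157556·59/10000⌋=6829; principal=65533-6829=58704; balance=1157556-58704=1098852
18. interest=⌊1098852·59/10000⌋=6483; principal=65533-6483=59050; balance=1098852-59050=1039802
19. interest=⌊1039802·59/10000⌋=6134; principal=65533-6134=59399; balance=1039802-59399=980403
20. interest=⌊980403·59/10000⌋=5784; principal=65533-5784=59749; balance=980403-59749=920654
21. interest=⌊920654·59/10000⌋=5431; principal=65533-5431=60102; balance=920654-60102=860552
22. interest=⌊860552·59/10000⌋=5077; principal=65533-5077=60456; balance=860552-60456=800096
23. interest=⌊800096·59/10000⌋=4720; principal=65533-4720=60813; balance=800096-60813=739283
24. interest=⌊739283·59/10000⌋=4361; principal=65533-4361=61172; balance=739283-61172=678111
25. interest=⌊678111·59/10000⌋=4000; principal=65533-4000=61533; balance=678111-61533=616578
26. interest=⌊616578·59/10000⌋=3637; principal=65533-3637=61896; balance=616578-61896=554682
27. interest=⌊554682·59/10000⌋=3272; principal=65533-3272=62261; balance=554682-62261=492421
28. interest=⌊492421·59/10000⌋=2905; principal=65533-2905=62628; balance=492421-62628=429793
29. interest=⌊429793·59/10000⌋=2535; principal=65533-2535=62998; balance=429793-62998=366795
30. interest=⌊366795·59/10000⌋=2164; principal=65533-2164=63369; balance=366795-63369=303426

1 12102 53431 1997907
2 11787 53746 1944161
3 11470 54063 1890098
4 11151 54382 1835716
5 10830 54703 1781013
6 10507 55026 1725987
7 10183 55350 1670637
8 9856 55677 1614960
9 9528 56005 1558955
10 9197 56336 1502619
11 8865 56668 1445951
12 8531 57002 1388949
13 8194 57339 1331610
14 7856 57677 1273933
15 7516 58017 1215916
16 7173 58360 1157556
17 6829 58704 1098852
18 6483 59050 1039802
19 6134 59399 980403
20 5784 59749 920654
21 5431 60102 860552
22 5077 60456 800096
23 4720 60813 739283
24 4361 61172 678111
25 4000 61533 616578
26 3637 61896 554682
27 3272 62261 492421
28 2905 62628 429793
29 2535 62998 366795
30 2164 63369 303426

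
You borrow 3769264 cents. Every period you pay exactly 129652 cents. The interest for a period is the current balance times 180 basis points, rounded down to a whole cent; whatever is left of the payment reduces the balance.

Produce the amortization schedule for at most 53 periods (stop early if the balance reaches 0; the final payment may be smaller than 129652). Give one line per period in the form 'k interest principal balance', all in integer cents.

1. interest=⌊3769264·180/10000⌋=67846; principal=129652-67846=61806; balance=3769264-61806=3707458
2. interest=⌊3707458·180/10000⌋=66734; principal=129652-66734=62918; balance=3707458-62918=3644540
3. interest=⌊3644540·180/10000⌋=65601; principal=129652-65601=64051; balance=3644540-64051=3580489
4. interest=⌊3580489·180/10000⌋=64448; principal=129652-64448=65204; balance=3580489-65204=3515285
5. interest=⌊3515285·180/10000⌋=63275; principal=129652-63275=66377; balance=3515285-66377=3448908
6. interest=⌊3448908·180/10000⌋=62080; principal=129652-62080=67572; balance=3448908-67572=3381336
7. interest=⌊3381336·180/10000⌋=60864; principal=129652-60864=68788; balance=3381336-68788=3312548
8. interest=⌊3312548·180/10000⌋=59625; principal=129652-59625=70027; balance=3312548-70027=3242521
9. interest=⌊3242521·180/10000⌋=58365; principal=129652-58365=71287; balance=3242521-71287=3171234
10. interest=⌊3171234·180/10000⌋=57082; principal=129652-57082=72570; balance=3171234-72570=3098664
11. interest=⌊3098664·180/10000⌋=55775; principal=129652-55775=73877; balance=3098664-73877=3024787
12. interest=⌊3024787·180/10000⌋=54446; principal=129652-54446=75206; balance=3024787-75206=2949581
13. interest=⌊2949581·180/10000⌋=53092; principal=129652-53092=76560; balance=2949581-76560=2873021
14. interest=⌊2873021·180/10000⌋=51714; principal=129652-51714=77938; balance=2873021-77938=2795083
15. interest=⌊2795083·180/10000⌋=50311; principal=129652-50311=79341; balance=2795083-79341=2715742
16. interest=⌊2715742·180/10000⌋=48883; principal=129652-48883=80769; balance=2715742-80769=2634973
17. interest=⌊2634973·180/10000⌋=47429; principal=129652-47429=82223; balance=2634973-82223=2552750
18. interest=⌊2552750·180/10000⌋=45949; principal=129652-45949=83703; balance=2552750-83703=2469047
19. interest=⌊2469047·180/10000⌋=44442; principal=129652-44442=85210; balance=2469047-85210=2383837
20. interest=⌊2383837·180/10000⌋=42909; principal=129652-42909=86743; balance=2383837-86743=2297094
21. interest=⌊2297094·180/10000⌋=41347; principal=129652-41347=88305; balance=2297094-88305=2208789
22. interest=⌊2208789·180/10000⌋=39758; principal=129652-39758=89894; balance=2208789-89894=2118895
23. interest=⌊2118895·180/10000⌋=38140; principal=129652-38140=91512; balance=2118895-91512=2027383
24. interest=⌊2027383·180/10000⌋=36492; principal=129652-36492=93160; balance=2027383-93160=1934223
25. interest=⌊1934223·180/10000⌋=34816; principal=129652-34816=94836; balance=1934223-94836=1839387
26. interest=⌊1839387·180/10000⌋=33108; principal=129652-33108=96544; balance=1839387-96544=1742843
27. interest=⌊1742843·180/10000⌋=31371; principal=129652-31371=98281; balance=1742843-98281=1644562
28. interest=⌊1644562·180/10000⌋=29602; principal=129652-29602=100050; balance=1644562-100050=1544512
29. interest=⌊1544512·180/10000⌋=27801; principal=129652-27801=101851; balance=1544512-101851=1442661
30. interest=⌊1442661·180/10000⌋=25967; principal=129652-25967=103685; balance=1442661-103685=1338976
31. interest=⌊1338976·180/10000⌋=24101; principal=129652-24101=105551; balance=1338976-105551=1233425
32. interest=⌊1233425·180/10000⌋=22201; principal=129652-22201=107451; balance=1233425-107451=1125974
33. interest=⌊1125974·180/10000⌋=20267; principal=129652-20267=109385; balance=1125974-109385=1016589
34. interest=⌊1016589·180/10000⌋=18298; principal=129652-18298=111354; balance=1016589-111354=905235
35. interest=⌊905235·180/10000⌋=16294; principal=129652-16294=113358; balance=905235-113358=791877
36. interest=⌊791877·180/10000⌋=14253; principal=129652-14253=115399; balance=791877-115399=676478
37. interest=⌊676478·180/10000⌋=12176; principal=129652-12176=117476; balance=676478-117476=559002
38. interest=⌊559002·180/10000⌋=10062; principal=129652-10062=119590; balance=559002-119590=439412
39. interest=⌊439412·180/10000⌋=7909; principal=129652-7909=121743; balance=439412-121743=317669
40. interest=⌊317669·180/10000⌋=5718; principal=129652-5718=123934; balance=317669-123934=193735
41. interest=⌊193735·180/10000⌋=3487; principal=129652-3487=126165; balance=193735-126165=67570
42. interest=⌊67570·180/10000⌋=1216; principal=min(129652-1216,67570)=67570; balance=67570-67570=0

1 67846 61806 3707458
2 66734 62918 3644540
3 65601 64051 3580489
4 64448 65204 3515285
5 63275 66377 3448908
6 62080 67572 3381336
7 60864 68788 3312548
8 59625 70027 3242521
9 58365 71287 3171234
10 57082 72570 3098664
11 55775 73877 3024787
12 54446 75206 2949581
13 53092 76560 2873021
14 51714 77938 2795083
15 50311 79341 2715742
16 48883 80769 2634973
17 47429 82223 2552750
18 45949 83703 2469047
19 44442 85210 2383837
20 42909 86743 2297094
21 41347 88305 2208789
22 39758 89894 2118895
23 38140 91512 2027383
24 36492 93160 1934223
25 34816 94836 1839387
26 33108 96544 1742843
27 31371 98281 1644562
28 29602 100050 1544512
29 27801 101851 1442661
30 25967 103685 1338976
31 24101 105551 1233425
32 22201 107451 1125974
33 20267 109385 1016589
34 18298 111354 905235
35 16294 113358 791877
36 14253 115399 676478
37 12176 117476 559002
38 10062 119590 439412
39 7909 121743 317669
40 5718 123934 193735
41 3487 126165 67570
42 1216 67570 0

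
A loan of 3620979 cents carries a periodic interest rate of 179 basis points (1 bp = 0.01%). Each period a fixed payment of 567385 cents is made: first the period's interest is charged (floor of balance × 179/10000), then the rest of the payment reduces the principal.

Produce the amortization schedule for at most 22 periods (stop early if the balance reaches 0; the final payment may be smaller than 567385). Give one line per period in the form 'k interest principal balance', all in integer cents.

1 64815 502570 3118409
2 55819 511566 2606843
3 46662 520723 2086120
4 37341 530044 1556076
5 27853 539532 1016544
6 18196 549189 467355
7 8365 467355 0

1. interest=⌊3620979·179/10000⌋=64815; principal=567385-64815=502570; balance=3620979-502570=3118409
2. interest=⌊3118409·179/10000⌋=55819; principal=567385-55819=511566; balance=3118409-511566=2606843
3. interest=⌊2606843·179/10000⌋=46662; principal=567385-46662=520723; balance=2606843-520723=2086120
4. interest=⌊2086120·179/10000⌋=37341; principal=567385-37341=530044; balance=2086120-530044=1556076
5. interest=⌊1556076·179/10000⌋=27853; principal=567385-27853=539532; balance=1556076-539532=1016544
6. interest=⌊1016544·179/10000⌋=18196; principal=567385-18196=549189; balance=1016544-549189=467355
7. interest=⌊467355·179/10000⌋=8365; principal=min(567385-8365,467355)=467355; balance=467355-467355=0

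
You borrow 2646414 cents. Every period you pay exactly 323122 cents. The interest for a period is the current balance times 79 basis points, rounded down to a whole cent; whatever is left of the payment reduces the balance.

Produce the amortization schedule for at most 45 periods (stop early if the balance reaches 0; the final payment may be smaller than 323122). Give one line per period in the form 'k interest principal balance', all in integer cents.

1. interest=⌊2646414·79/10000⌋=20906; principal=323122-20906=302216; balance=2646414-302216=2344198
2. interest=⌊2344198·79/10000⌋=18519; principal=323122-18519=304603; balance=2344198-304603=2039595
3. interest=⌊2039595·79/10000⌋=16112; principal=323122-16112=307010; balance=2039595-307010=1732585
4. interest=⌊1732585·79/10000⌋=13687; principal=323122-13687=309435; balance=1732585-309435=1423150
5. interest=⌊1423150·79/10000⌋=11242; principal=323122-11242=311880; balance=1423150-311880=1111270
6. interest=⌊1111270·79/10000⌋=8779; principal=323122-8779=314343; balance=1111270-314343=796927
7. interest=⌊796927·79/10000⌋=6295; principal=323122-6295=316827; balance=796927-316827=480100
8. interest=⌊480100·79/10000⌋=3792; principal=323122-3792=319330; balance=480100-319330=160770
9. interest=⌊160770·79/10000⌋=1270; principal=min(323122-1270,160770)=160770; balance=160770-160770=0

1 20906 302216 2344198
2 18519 304603 2039595
3 16112 307010 1732585
4 13687 309435 1423150
5 11242 311880 1111270
6 8779 314343 796927
7 6295 316827 480100
8 3792 319330 160770
9 1270 160770 0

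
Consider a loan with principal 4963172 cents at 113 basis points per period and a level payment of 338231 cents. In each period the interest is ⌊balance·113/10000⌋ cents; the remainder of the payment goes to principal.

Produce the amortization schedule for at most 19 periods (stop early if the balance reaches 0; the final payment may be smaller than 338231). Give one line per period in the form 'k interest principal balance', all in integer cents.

1 56083 282148 4681024
2 52895 285336 4395688
3 49671 288560 4107128
4 46410 291821 3815307
5 43112 295119 3520188
6 39778 298453 3221735
7 36405 301826 2919909
8 32994 305237 2614672
9 29545 308686 2305986
10 26057 312174 1993812
11 22530 315701 1678111
12 18962 319269 1358842
13 15354 322877 1035965
14 11706 326525 709440
15 8016 330215 379225
16 4285 333946 45279
17 511 45279 0

1. interest=⌊4963172·113/10000⌋=56083; principal=338231-56083=282148; balance=4963172-282148=4681024
2. interest=⌊4681024·113/10000⌋=52895; principal=338231-52895=285336; balance=4681024-285336=4395688
3. interest=⌊4395688·113/10000⌋=49671; principal=338231-49671=288560; balance=4395688-288560=4107128
4. interest=⌊4107128·113/10000⌋=46410; principal=338231-46410=291821; balance=4107128-291821=3815307
5. interest=⌊3815307·113/10000⌋=43112; principal=338231-43112=295119; balance=3815307-295119=3520188
6. interest=⌊3520188·113/10000⌋=39778; principal=338231-39778=298453; balance=3520188-298453=3221735
7. interest=⌊3221735·113/10000⌋=36405; principal=338231-36405=301826; balance=3221735-301826=2919909
8. interest=⌊2919909·113/10000⌋=32994; principal=338231-32994=305237; balance=2919909-305237=2614672
9. interest=⌊2614672·113/10000⌋=29545; principal=338231-29545=308686; balance=2614672-308686=2305986
10. interest=⌊2305986·113/10000⌋=26057; principal=338231-26057=312174; balance=2305986-312174=1993812
11. interest=⌊1993812·113/10000⌋=22530; principal=338231-22530=315701; balance=1993812-315701=1678111
12. interest=⌊1678111·113/10000⌋=18962; principal=338231-18962=319269; balance=1678111-319269=1358842
13. interest=⌊1358842·113/10000⌋=15354; principal=338231-15354=322877; balance=1358842-322877=1035965
14. interest=⌊1035965·113/10000⌋=11706; principal=338231-11706=326525; balance=1035965-326525=709440
15. interest=⌊709440·113/10000⌋=8016; principal=338231-8016=330215; balance=709440-330215=379225
16. interest=⌊379225·113/10000⌋=4285; principal=338231-4285=333946; balance=379225-333946=45279
17. interest=⌊45279·113/10000⌋=511; principal=min(338231-511,45279)=45279; balance=45279-45279=0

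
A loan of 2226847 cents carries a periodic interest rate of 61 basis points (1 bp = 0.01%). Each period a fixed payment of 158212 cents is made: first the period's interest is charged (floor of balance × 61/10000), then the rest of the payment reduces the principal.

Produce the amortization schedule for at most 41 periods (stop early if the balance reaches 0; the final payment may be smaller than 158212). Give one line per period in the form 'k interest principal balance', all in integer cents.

1. interest=⌊2226847·61/10000⌋=13583; principal=158212-13583=144629; balance=2226847-144629=2082218
2. interest=⌊2082218·61/10000⌋=12701; principal=158212-12701=145511; balance=2082218-145511=1936707
3. interest=⌊1936707·61/10000⌋=11813; principal=158212-11813=146399; balance=1936707-146399=1790308
4. interest=⌊1790308·61/10000⌋=10920; principal=158212-10920=147292; balance=1790308-147292=1643016
5. interest=⌊1643016·61/10000⌋=10022; principal=158212-10022=148190; balance=1643016-148190=1494826
6. interest=⌊1494826·61/10000⌋=9118; principal=158212-9118=149094; balance=1494826-149094=1345732
7. interest=⌊1345732·61/10000⌋=8208; principal=158212-8208=150004; balance=1345732-150004=1195728
8. interest=⌊1195728·61/10000⌋=7293; principal=158212-7293=150919; balance=1195728-150919=1044809
9. interest=⌊1044809·61/10000⌋=6373; principal=158212-6373=151839; balance=1044809-151839=892970
10. interest=⌊892970·61/10000⌋=5447; principal=158212-5447=152765; balance=892970-152765=740205
11. interest=⌊740205·61/10000⌋=4515; principal=158212-4515=153697; balance=740205-153697=586508
12. interest=⌊586508·61/10000⌋=3577; principal=158212-3577=154635; balance=586508-154635=431873
13. interest=⌊431873·61/10000⌋=2634; principal=158212-2634=155578; balance=431873-155578=276295
14. interest=⌊276295·61/10000⌋=1685; principal=158212-1685=156527; balance=276295-156527=119768
15. interest=⌊119768·61/10000⌋=730; principal=min(158212-730,119768)=119768; balance=119768-119768=0

1 13583 144629 2082218
2 12701 145511 1936707
3 11813 146399 1790308
4 10920 147292 1643016
5 10022 148190 1494826
6 9118 149094 1345732
7 8208 150004 1195728
8 7293 150919 1044809
9 6373 151839 892970
10 5447 152765 740205
11 4515 153697 586508
12 3577 154635 431873
13 2634 155578 276295
14 1685 156527 119768
15 730 119768 0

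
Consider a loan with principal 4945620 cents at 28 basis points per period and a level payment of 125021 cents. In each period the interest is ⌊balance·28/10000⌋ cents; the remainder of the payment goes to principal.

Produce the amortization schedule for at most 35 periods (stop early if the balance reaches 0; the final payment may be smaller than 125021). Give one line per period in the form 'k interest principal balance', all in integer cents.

1. interest=⌊4945620·28/10000⌋=13847; principal=125021-13847=111174; balance=4945620-111174=4834446
2. interest=⌊4834446·28/10000⌋=13536; principal=125021-13536=111485; balance=4834446-111485=4722961
3. interest=⌊4722961·28/10000⌋=13224; principal=125021-13224=111797; balance=4722961-111797=4611164
4. interest=⌊4611164·28/10000⌋=12911; principal=125021-12911=112110; balance=4611164-112110=4499054
5. interest=⌊4499054·28/10000⌋=12597; principal=125021-12597=112424; balance=4499054-112424=4386630
6. interest=⌊4386630·28/10000⌋=12282; principal=125021-12282=112739; balance=4386630-112739=4273891
7. interest=⌊4273891·28/10000⌋=11966; principal=125021-11966=113055; balance=4273891-113055=4160836
8. interest=⌊4160836·28/10000⌋=11650; principal=125021-11650=113371; balance=4160836-113371=4047465
9. interest=⌊4047465·28/10000⌋=11332; principal=125021-11332=113689; balance=4047465-113689=3933776
10. interest=⌊3933776·28/10000⌋=11014; principal=125021-11014=114007; balance=3933776-114007=3819769
11. interest=⌊3819769·28/10000⌋=10695; principal=125021-10695=114326; balance=3819769-114326=3705443
12. interest=⌊3705443·28/10000⌋=10375; principal=125021-10375=114646; balance=3705443-114646=3590797
13. interest=⌊3590797·28/10000⌋=10054; principal=125021-10054=114967; balance=3590797-114967=3475830
14. interest=⌊3475830·28/10000⌋=9732; principal=125021-9732=115289; balance=3475830-115289=3360541
15. interest=⌊3360541·28/10000⌋=9409; principal=125021-9409=115612; balance=3360541-115612=3244929
16. interest=⌊3244929·28/10000⌋=9085; principal=125021-9085=115936; balance=3244929-115936=3128993
17. interest=⌊3128993·28/10000⌋=8761; principal=125021-8761=116260; balance=3128993-116260=3012733
18. interest=⌊3012733·28/10000⌋=8435; principal=125021-8435=116586; balance=3012733-116586=2896147
19. interest=⌊2896147·28/10000⌋=8109; principal=125021-8109=116912; balance=2896147-116912=2779235
20. interest=⌊2779235·28/10000⌋=7781; principal=125021-7781=117240; balance=2779235-117240=2661995
21. interest=⌊2661995·28/10000⌋=7453; principal=125021-7453=117568; balance=2661995-117568=2544427
22. interest=⌊2544427·28/10000⌋=7124; principal=125021-7124=117897; balance=2544427-117897=2426530
23. interest=⌊2426530·28/10000⌋=6794; principal=125021-6794=118227; balance=2426530-118227=2308303
24. interest=⌊2308303·28/10000⌋=6463; principal=125021-6463=118558; balance=2308303-118558=2189745
25. interest=⌊2189745·28/10000⌋=6131; principal=125021-6131=118890; balance=2189745-118890=2070855
26. interest=⌊2070855·28/10000⌋=5798; principal=125021-5798=119223; balance=2070855-119223=1951632
27. interest=⌊1951632·28/10000⌋=5464; principal=125021-5464=119557; balance=1951632-119557=1832075
28. interest=⌊1832075·28/10000⌋=5129; principal=125021-5129=119892; balance=1832075-119892=1712183
29. interest=⌊1712183·28/10000⌋=4794; principal=125021-4794=120227; balance=1712183-120227=1591956
30. interest=⌊1591956·28/10000⌋=4457; principal=125021-4457=120564; balance=1591956-120564=1471392
31. interest=⌊1471392·28/10000⌋=4119; principal=125021-4119=120902; balance=1471392-120902=1350490
32. interest=⌊1350490·28/10000⌋=3781; principal=125021-3781=121240; balance=1350490-121240=1229250
33. interest=⌊1229250·28/10000⌋=3441; principal=125021-3441=121580; balance=1229250-121580=1107670
34. interest=⌊1107670·28/10000⌋=3101; principal=125021-3101=121920; balance=1107670-121920=985750
35. interest=⌊985750·28/10000⌋=2760; principal=125021-2760=122261; balance=985750-122261=863489

1 13847 111174 4834446
2 13536 111485 4722961
3 13224 111797 4611164
4 12911 112110 4499054
5 12597 112424 4386630
6 12282 112739 4273891
7 11966 113055 4160836
8 11650 113371 4047465
9 11332 113689 3933776
10 11014 114007 3819769
11 10695 114326 3705443
12 10375 114646 3590797
13 10054 114967 3475830
14 9732 115289 3360541
15 9409 115612 3244929
16 9085 115936 3128993
17 8761 116260 3012733
18 8435 116586 2896147
19 8109 116912 2779235
20 7781 117240 2661995
21 7453 117568 2544427
22 7124 117897 2426530
23 6794 118227 2308303
24 6463 118558 2189745
25 6131 118890 2070855
26 5798 119223 1951632
27 5464 119557 1832075
28 5129 119892 1712183
29 4794 120227 1591956
30 4457 120564 1471392
31 4119 120902 1350490
32 3781 121240 1229250
33 3441 121580 1107670
34 3101 121920 985750
35 2760 122261 863489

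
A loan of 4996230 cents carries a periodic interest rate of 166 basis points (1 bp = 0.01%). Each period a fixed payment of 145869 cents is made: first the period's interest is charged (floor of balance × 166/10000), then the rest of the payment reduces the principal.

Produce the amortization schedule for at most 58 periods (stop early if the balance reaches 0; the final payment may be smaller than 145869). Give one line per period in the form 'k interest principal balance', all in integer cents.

1. interest=⌊4996230·166/10000⌋=82937; principal=145869-82937=62932; balance=4996230-62932=4933298
2. interest=⌊4933298·166/10000⌋=81892; principal=145869-81892=63977; balance=4933298-63977=4869321
3. interest=⌊4869321·166/10000⌋=80830; principal=145869-80830=65039; balance=4869321-65039=4804282
4. interest=⌊4804282·166/10000⌋=79751; principal=145869-79751=66118; balance=4804282-66118=4738164
5. interest=⌊4738164·166/10000⌋=78653; principal=145869-78653=67216; balance=4738164-67216=4670948
6. interest=⌊4670948·166/10000⌋=77537; principal=145869-77537=68332; balance=4670948-68332=4602616
7. interest=⌊4602616·166/10000⌋=76403; principal=145869-76403=69466; balance=4602616-69466=4533150
8. interest=⌊4533150·166/10000⌋=75250; principal=145869-75250=70619; balance=4533150-70619=4462531
9. interest=⌊4462531·166/10000⌋=74078; principal=145869-74078=71791; balance=4462531-71791=4390740
10. interest=⌊4390740·166/10000⌋=72886; principal=145869-72886=72983; balance=4390740-72983=4317757
11. interest=⌊4317757·166/10000⌋=71674; principal=145869-71674=74195; balance=4317757-74195=4243562
12. interest=⌊4243562·166/10000⌋=70443; principal=145869-70443=75426; balance=4243562-75426=4168136
13. interest=⌊4168136·166/10000⌋=69191; principal=145869-69191=76678; balance=4168136-76678=4091458
14. interest=⌊4091458·166/10000⌋=67918; principal=145869-67918=77951; balance=4091458-77951=4013507
15. interest=⌊4013507·166/10000⌋=66624; principal=145869-66624=79245; balance=4013507-79245=3934262
16. interest=⌊3934262·166/10000⌋=65308; principal=145869-65308=80561; balance=3934262-80561=3853701
17. interest=⌊3853701·166/10000⌋=63971; principal=145869-63971=81898; balance=3853701-81898=3771803
18. interest=⌊3771803·166/10000⌋=62611; principal=145869-62611=83258; balance=3771803-83258=3688545
19. interest=⌊3688545·166/10000⌋=61229; principal=145869-61229=84640; balance=3688545-84640=3603905
20. interest=⌊3603905·166/10000⌋=59824; principal=145869-59824=86045; balance=3603905-86045=3517860
21. interest=⌊3517860·166/10000⌋=58396; principal=145869-58396=87473; balance=3517860-87473=3430387
22. interest=⌊3430387·166/10000⌋=56944; principal=145869-56944=88925; balance=3430387-88925=3341462
23. interest=⌊3341462·166/10000⌋=55468; principal=145869-55468=90401; balance=3341462-90401=3251061
24. interest=⌊3251061·166/10000⌋=53967; principal=145869-53967=91902; balance=3251061-91902=3159159
25. interest=⌊3159159·166/10000⌋=52442; principal=145869-52442=93427; balance=3159159-93427=3065732
26. interest=⌊3065732·166/10000⌋=50891; principal=145869-50891=94978; balance=3065732-94978=2970754
27. interest=⌊2970754·166/10000⌋=49314; principal=145869-49314=96555; balance=2970754-96555=2874199
28. interest=⌊2874199·166/10000⌋=47711; principal=145869-47711=98158; balance=2874199-98158=2776041
29. interest=⌊2776041·166/10000⌋=46082; principal=145869-46082=99787; balance=2776041-99787=2676254
30. interest=⌊2676254·166/10000⌋=44425; principal=145869-44425=101444; balance=2676254-101444=2574810
31. interest=⌊2574810·166/10000⌋=42741; principal=145869-42741=103128; balance=2574810-103128=2471682
32. interest=⌊2471682·166/10000⌋=41029; principal=145869-41029=104840; balance=2471682-104840=2366842
33. interest=⌊2366842·166/10000⌋=39289; principal=145869-39289=106580; balance=2366842-106580=2260262
34. interest=⌊2260262·166/10000⌋=37520; principal=145869-37520=108349; balance=2260262-108349=2151913
35. interest=⌊2151913·166/10000⌋=35721; principal=145869-35721=110148; balance=2151913-110148=2041765
36. interest=⌊2041765·166/10000⌋=33893; principal=145869-33893=111976; balance=2041765-111976=1929789
37. interest=⌊1929789·166/10000⌋=32034; principal=145869-32034=113835; balance=1929789-113835=1815954
38. interest=⌊1815954·166/10000⌋=30144; principal=145869-30144=115725; balance=1815954-115725=1700229
39. interest=⌊1700229·166/10000⌋=28223; principal=145869-28223=117646; balance=1700229-117646=1582583
40. interest=⌊1582583·166/10000⌋=26270; principal=145869-26270=119599; balance=1582583-119599=1462984
41. interest=⌊1462984·166/10000⌋=24285; principal=145869-24285=121584; balance=1462984-121584=1341400
42. interest=⌊1341400·166/10000⌋=22267; principal=145869-22267=123602; balance=1341400-123602=1217798
43. interest=⌊1217798·166/10000⌋=20215; principal=145869-20215=125654; balance=1217798-125654=1092144
44. interest=⌊1092144·166/10000⌋=18129; principal=145869-18129=127740; balance=1092144-127740=964404
45. interest=⌊964404·166/10000⌋=16009; principal=145869-16009=129860; balance=964404-129860=834544
46. interest=⌊834544·166/10000⌋=13853; principal=145869-13853=132016; balance=834544-132016=702528
47. interest=⌊702528·166/10000⌋=11661; principal=145869-11661=134208; balance=702528-134208=568320
48. interest=⌊568320·166/10000⌋=9434; principal=145869-9434=136435; balance=568320-136435=431885
49. interest=⌊431885·166/10000⌋=7169; principal=145869-7169=138700; balance=431885-138700=293185
50. interest=⌊293185·166/10000⌋=4866; principal=145869-4866=141003; balance=293185-141003=152182
51. interest=⌊152182·166/10000⌋=2526; principal=145869-2526=143343; balance=152182-143343=8839
52. interest=⌊8839·166/10000⌋=146; principal=min(145869-146,8839)=8839; balance=8839-8839=0

1 82937 62932 4933298
2 81892 63977 4869321
3 80830 65039 4804282
4 79751 66118 4738164
5 78653 67216 4670948
6 77537 68332 4602616
7 76403 69466 4533150
8 75250 70619 4462531
9 74078 71791 4390740
10 72886 72983 4317757
11 71674 74195 4243562
12 70443 75426 4168136
13 69191 76678 4091458
14 67918 77951 4013507
15 66624 79245 3934262
16 65308 80561 3853701
17 63971 81898 3771803
18 62611 83258 3688545
19 61229 84640 3603905
20 59824 86045 3517860
21 58396 87473 3430387
22 56944 88925 3341462
23 55468 90401 3251061
24 53967 91902 3159159
25 52442 93427 3065732
26 50891 94978 2970754
27 49314 96555 2874199
28 47711 98158 2776041
29 46082 99787 2676254
30 44425 101444 2574810
31 42741 103128 2471682
32 41029 104840 2366842
33 39289 106580 2260262
34 37520 108349 2151913
35 35721 110148 2041765
36 33893 111976 1929789
37 32034 113835 1815954
38 30144 115725 1700229
39 28223 117646 1582583
40 26270 119599 1462984
41 24285 121584 1341400
42 22267 123602 1217798
43 20215 125654 1092144
44 18129 127740 964404
45 16009 129860 834544
46 13853 132016 702528
47 11661 134208 568320
48 9434 136435 431885
49 7169 138700 293185
50 4866 141003 152182
51 2526 143343 8839
52 146 8839 0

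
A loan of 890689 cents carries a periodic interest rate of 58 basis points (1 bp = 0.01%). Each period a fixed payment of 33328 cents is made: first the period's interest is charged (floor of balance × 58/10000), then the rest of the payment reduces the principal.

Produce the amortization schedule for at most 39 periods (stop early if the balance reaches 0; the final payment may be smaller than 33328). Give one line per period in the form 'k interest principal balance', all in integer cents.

1 5165 28163 862526
2 5002 28326 834200
3 4838 28490 805710
4 4673 28655 777055
5 4506 28822 748233
6 4339 28989 719244
7 4171 29157 690087
8 4002 29326 660761
9 3832 29496 631265
10 3661 29667 601598
11 3489 29839 571759
12 3316 30012 541747
13 3142 30186 511561
14 2967 30361 481200
15 2790 30538 450662
16 2613 30715 419947
17 2435 30893 389054
18 2256 31072 357982
19 2076 31252 326730
20 1895 31433 295297
21 1712 31616 263681
22 1529 31799 231882
23 1344 31984 199898
24 1159 32169 167729
25 972 32356 135373
26 785 32543 102830
27 596 32732 70098
28 406 32922 37176
29 215 33113 4063
30 23 4063 0

1. interest=⌊890689·58/10000⌋=5165; principal=33328-5165=28163; balance=890689-28163=862526
2. interest=⌊862526·58/10000⌋=5002; principal=33328-5002=28326; balance=862526-28326=834200
3. interest=⌊834200·58/10000⌋=4838; principal=33328-4838=28490; balance=834200-28490=805710
4. interest=⌊805710·58/10000⌋=4673; principal=33328-4673=28655; balance=805710-28655=777055
5. interest=⌊777055·58/10000⌋=4506; principal=33328-4506=28822; balance=777055-28822=748233
6. interest=⌊748233·58/10000⌋=4339; principal=33328-4339=28989; balance=748233-28989=719244
7. interest=⌊719244·58/10000⌋=4171; principal=33328-4171=29157; balance=719244-29157=690087
8. interest=⌊690087·58/10000⌋=4002; principal=33328-4002=29326; balance=690087-29326=660761
9. interest=⌊660761·58/10000⌋=3832; principal=33328-3832=29496; balance=660761-29496=631265
10. interest=⌊631265·58/10000⌋=3661; principal=33328-3661=29667; balance=631265-29667=601598
11. interest=⌊601598·58/10000⌋=3489; principal=33328-3489=29839; balance=601598-29839=571759
12. interest=⌊571759·58/10000⌋=3316; principal=33328-3316=30012; balance=571759-30012=541747
13. interest=⌊541747·58/10000⌋=3142; principal=33328-3142=30186; balance=541747-30186=511561
14. interest=⌊511561·58/10000⌋=2967; principal=33328-2967=30361; balance=511561-30361=481200
15. interest=⌊481200·58/10000⌋=2790; principal=33328-2790=30538; balance=481200-30538=450662
16. interest=⌊450662·58/10000⌋=2613; principal=33328-2613=30715; balance=450662-30715=419947
17. interest=⌊419947·58/10000⌋=2435; principal=33328-2435=30893; balance=419947-30893=389054
18. interest=⌊389054·58/10000⌋=2256; principal=33328-2256=31072; balance=389054-31072=357982
19. interest=⌊357982·58/10000⌋=2076; principal=33328-2076=31252; balance=357982-31252=326730
20. interest=⌊326730·58/10000⌋=1895; principal=33328-1895=31433; balance=326730-31433=295297
21. interest=⌊295297·58/10000⌋=1712; principal=33328-1712=31616; balance=295297-31616=263681
22. interest=⌊263681·58/10000⌋=1529; principal=33328-1529=31799; balance=263681-31799=231882
23. interest=⌊231882·58/10000⌋=1344; principal=33328-1344=31984; balance=231882-31984=199898
24. interest=⌊199898·58/10000⌋=1159; principal=33328-1159=32169; balance=199898-32169=167729
25. interest=⌊167729·58/10000⌋=972; principal=33328-972=32356; balance=167729-32356=135373
26. interest=⌊135373·58/10000⌋=785; principal=33328-785=32543; balance=135373-32543=102830
27. interest=⌊102830·58/10000⌋=596; principal=33328-596=32732; balance=102830-32732=70098
28. interest=⌊70098·58/10000⌋=406; principal=33328-406=32922; balance=70098-32922=37176
29. interest=⌊37176·58/10000⌋=215; principal=33328-215=33113; balance=37176-33113=4063
30. interest=⌊4063·58/10000⌋=23; principal=min(33328-23,4063)=4063; balance=4063-4063=0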